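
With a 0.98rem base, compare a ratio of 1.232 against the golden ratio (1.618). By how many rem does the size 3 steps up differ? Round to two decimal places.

At 1.232: 0.98 × 1.232³ = 1.8326rem
Golden ratio: 0.98 × 1.618³ = 4.1511rem
Difference: 4.1511 − 1.8326 = 2.3185rem

2.32rem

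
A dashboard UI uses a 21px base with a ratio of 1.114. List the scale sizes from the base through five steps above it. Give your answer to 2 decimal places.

Step 0: 21px
Step 1: 21.0 × 1.114 = 23.39
Step 2: 21.0 × 1.114² = 26.06
Step 3: 21.0 × 1.114³ = 29.03
Step 4: 21.0 × 1.114⁴ = 32.34
Step 5: 21.0 × 1.114⁵ = 36.03

21.00px, 23.39px, 26.06px, 29.03px, 32.34px, 36.03px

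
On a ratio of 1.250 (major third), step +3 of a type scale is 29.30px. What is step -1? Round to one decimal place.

12.0px

The gap is -1 − (3) = -4 steps, so the factor is 1.250^-4.
29.30 ÷ 1.250⁴ = 29.30 ÷ 2.44141 ≈ 12.001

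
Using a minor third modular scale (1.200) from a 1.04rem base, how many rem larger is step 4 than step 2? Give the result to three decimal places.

0.659rem

Step 2: 1.04 × 1.200² = 1.49760rem
Step 4: 1.04 × 1.200⁴ = 2.15654rem
Difference: 2.15654 − 1.49760 = 0.65894rem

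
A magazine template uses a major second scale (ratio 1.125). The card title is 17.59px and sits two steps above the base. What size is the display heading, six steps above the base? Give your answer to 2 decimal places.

Moving from step +2 to step +6 is 4 steps up, so multiply by r⁴.
17.59 × 1.125⁴ = 17.59 × 1.60181 ≈ 28.176

28.18px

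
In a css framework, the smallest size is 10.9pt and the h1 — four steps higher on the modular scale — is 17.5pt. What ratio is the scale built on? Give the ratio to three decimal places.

1.126

r⁴ = 17.5 / 10.9, so r = (17.5/10.9)^(1/4).
r = 1.6055^(1/4) ≈ 1.1256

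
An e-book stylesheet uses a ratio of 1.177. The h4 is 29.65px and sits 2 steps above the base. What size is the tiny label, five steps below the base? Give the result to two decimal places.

Moving from step +2 to step -5 is 7 steps down, so divide by r⁷.
29.65 ÷ 1.177⁷ = 29.65 ÷ 3.12921 ≈ 9.475

9.48px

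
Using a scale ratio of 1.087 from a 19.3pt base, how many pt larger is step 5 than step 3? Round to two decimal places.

Step 3: 19.3 × 1.087³ = 24.7883pt
Step 5: 19.3 × 1.087⁵ = 29.2890pt
Difference: 29.2890 − 24.7883 = 4.5007pt

4.50pt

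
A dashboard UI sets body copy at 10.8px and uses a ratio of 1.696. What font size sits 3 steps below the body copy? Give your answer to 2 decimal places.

A modular type scale is a geometric sequence: sizeₙ = base × rⁿ.
10.8 ÷ 1.696³ = 10.8 ÷ 4.87840 ≈ 2.21

2.21px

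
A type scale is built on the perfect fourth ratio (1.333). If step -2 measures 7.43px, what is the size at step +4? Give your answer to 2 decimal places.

The gap is 4 − (-2) = 6 steps, so the factor is 1.333^6.
7.43 × 1.333⁶ = 7.43 × 5.61023 ≈ 41.684

41.68px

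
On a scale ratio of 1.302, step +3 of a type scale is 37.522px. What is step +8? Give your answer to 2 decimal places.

140.39px

Moving from step +3 to step +8 is 5 steps up, so multiply by r⁵.
37.522 × 1.302⁵ = 37.522 × 3.74158 ≈ 140.392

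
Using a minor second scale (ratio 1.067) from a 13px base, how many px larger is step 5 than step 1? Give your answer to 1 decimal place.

4.1px

Step 1: 13.0 × 1.067 = 13.871px
Step 5: 13.0 × 1.067⁵ = 17.979px
Difference: 17.979 − 13.871 = 4.108px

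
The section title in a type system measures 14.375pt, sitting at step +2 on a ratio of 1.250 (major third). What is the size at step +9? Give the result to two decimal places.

14.375 × 1.250⁷ = 14.375 × 4.76837 ≈ 68.545

68.55pt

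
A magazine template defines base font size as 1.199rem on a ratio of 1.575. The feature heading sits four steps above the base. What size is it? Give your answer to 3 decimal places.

1.199 × 1.575⁴ = 1.199 × 6.15350 ≈ 7.378

7.378rem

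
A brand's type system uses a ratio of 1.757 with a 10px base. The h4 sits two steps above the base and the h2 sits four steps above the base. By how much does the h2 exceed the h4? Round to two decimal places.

Step 2: 10.0 × 1.757² = 30.8705px
Step 4: 10.0 × 1.757⁴ = 95.2987px
Difference: 95.2987 − 30.8705 = 64.4282px

64.43px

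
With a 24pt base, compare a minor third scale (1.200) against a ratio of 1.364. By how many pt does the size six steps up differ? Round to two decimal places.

Minor third: 24.0 × 1.200⁶ = 71.6636pt
At 1.364: 24.0 × 1.364⁶ = 154.5601pt
Difference: 154.5601 − 71.6636 = 82.8965pt

82.90pt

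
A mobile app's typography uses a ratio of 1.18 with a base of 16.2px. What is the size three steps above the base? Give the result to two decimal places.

16.2 × 1.18³ = 16.2 × 1.64303 ≈ 26.62

26.62px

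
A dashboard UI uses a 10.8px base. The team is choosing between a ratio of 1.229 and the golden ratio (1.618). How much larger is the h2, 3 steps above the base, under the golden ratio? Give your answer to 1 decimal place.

At 1.229: 10.8 × 1.229³ = 20.048px
Golden ratio: 10.8 × 1.618³ = 45.747px
Difference: 45.747 − 20.048 = 25.699px

25.7px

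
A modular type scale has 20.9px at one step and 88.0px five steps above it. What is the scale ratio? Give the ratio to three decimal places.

r⁵ = 88.0 / 20.9, so r = (88.0/20.9)^(1/5).
r = 4.2105^(1/5) ≈ 1.3331

1.333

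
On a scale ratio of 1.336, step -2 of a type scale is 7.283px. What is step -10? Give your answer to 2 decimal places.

7.283 ÷ 1.336⁸ = 7.283 ÷ 10.14966 ≈ 0.718

0.72px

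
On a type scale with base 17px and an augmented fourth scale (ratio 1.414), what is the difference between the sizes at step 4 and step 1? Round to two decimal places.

Step 1: 17.0 × 1.414 = 24.0380px
Step 4: 17.0 × 1.414⁴ = 67.9589px
Difference: 67.9589 − 24.0380 = 43.9209px

43.92px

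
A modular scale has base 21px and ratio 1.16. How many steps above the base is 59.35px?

7

1.16ⁿ = 59.35 / 21 = 2.8262
n = ln(2.8262) / ln(1.16) = 1.0389 / 0.1484 ≈ 7.00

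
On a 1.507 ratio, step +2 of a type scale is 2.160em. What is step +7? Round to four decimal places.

16.7888em

2.160 × 1.507⁵ = 2.160 × 7.77260 ≈ 16.7888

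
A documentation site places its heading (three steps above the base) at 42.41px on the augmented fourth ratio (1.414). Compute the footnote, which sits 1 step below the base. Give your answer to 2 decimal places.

10.61px

The gap is -1 − (3) = -4 steps, so the factor is 1.414^-4.
42.41 ÷ 1.414⁴ = 42.41 ÷ 3.99758 ≈ 10.609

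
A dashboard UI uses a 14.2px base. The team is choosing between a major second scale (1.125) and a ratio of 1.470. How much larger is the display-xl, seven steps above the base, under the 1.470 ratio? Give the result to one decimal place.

Major second: 14.2 × 1.125⁷ = 32.386px
At 1.470: 14.2 × 1.470⁷ = 210.625px
Difference: 210.625 − 32.386 = 178.239px

178.2px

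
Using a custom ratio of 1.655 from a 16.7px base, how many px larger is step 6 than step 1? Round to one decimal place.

Step 1: 16.7 × 1.655 = 27.639px
Step 6: 16.7 × 1.655⁶ = 343.166px
Difference: 343.166 − 27.639 = 315.527px

315.5px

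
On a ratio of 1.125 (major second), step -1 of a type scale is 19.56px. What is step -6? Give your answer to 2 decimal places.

10.85px

Moving from step -1 to step -6 is 5 steps down, so divide by r⁵.
19.56 ÷ 1.125⁵ = 19.56 ÷ 1.80203 ≈ 10.854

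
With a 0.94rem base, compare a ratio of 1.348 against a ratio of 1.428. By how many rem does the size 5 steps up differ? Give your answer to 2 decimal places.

1.40rem

At 1.348: 0.94 × 1.348⁵ = 4.1839rem
At 1.428: 0.94 × 1.428⁵ = 5.5817rem
Difference: 5.5817 − 4.1839 = 1.3978rem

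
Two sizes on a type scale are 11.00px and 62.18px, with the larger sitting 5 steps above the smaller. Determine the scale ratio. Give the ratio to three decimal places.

r⁵ = 62.18 / 11.00, so r = (62.18/11.00)^(1/5).
r = 5.6527^(1/5) ≈ 1.4140

1.414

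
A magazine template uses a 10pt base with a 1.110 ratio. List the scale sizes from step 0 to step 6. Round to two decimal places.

10.00pt, 11.10pt, 12.32pt, 13.68pt, 15.18pt, 16.85pt, 18.70pt

Step 0: 10pt
Step 1: 10.0 × 1.110 = 11.10
Step 2: 10.0 × 1.110² = 12.32
Step 3: 10.0 × 1.110³ = 13.68
Step 4: 10.0 × 1.110⁴ = 15.18
Step 5: 10.0 × 1.110⁵ = 16.85
Step 6: 10.0 × 1.110⁶ = 18.70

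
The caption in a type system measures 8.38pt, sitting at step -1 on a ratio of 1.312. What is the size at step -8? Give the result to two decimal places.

The gap is -8 − (-1) = -7 steps, so the factor is 1.312^-7.
8.38 ÷ 1.312⁷ = 8.38 ÷ 6.69171 ≈ 1.252

1.25pt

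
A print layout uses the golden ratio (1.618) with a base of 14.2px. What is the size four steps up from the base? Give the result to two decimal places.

97.32px

14.2 × 1.618⁴ = 14.2 × 6.85353 ≈ 97.32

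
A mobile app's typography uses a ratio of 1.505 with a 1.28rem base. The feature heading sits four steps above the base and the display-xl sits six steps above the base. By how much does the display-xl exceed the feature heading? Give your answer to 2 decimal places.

8.31rem

Step 4: 1.28 × 1.505⁴ = 6.5668rem
Step 6: 1.28 × 1.505⁶ = 14.8740rem
Difference: 14.8740 − 6.5668 = 8.3072rem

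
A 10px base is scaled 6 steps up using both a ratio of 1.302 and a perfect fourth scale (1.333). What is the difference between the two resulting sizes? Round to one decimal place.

At 1.302: 10.0 × 1.302⁶ = 48.715px
Perfect fourth: 10.0 × 1.333⁶ = 56.102px
Difference: 56.102 − 48.715 = 7.387px

7.4px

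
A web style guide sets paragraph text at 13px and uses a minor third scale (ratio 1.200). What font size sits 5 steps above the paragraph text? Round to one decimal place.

A modular type scale is a geometric sequence: sizeₙ = base × rⁿ.
13.0 × 1.200⁵ = 13.0 × 2.48832 ≈ 32.35

32.3px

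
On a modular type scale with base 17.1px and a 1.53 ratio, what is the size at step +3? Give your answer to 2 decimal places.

A modular type scale is a geometric sequence: sizeₙ = base × rⁿ.
17.1 × 1.53³ = 17.1 × 3.58158 ≈ 61.24

61.24px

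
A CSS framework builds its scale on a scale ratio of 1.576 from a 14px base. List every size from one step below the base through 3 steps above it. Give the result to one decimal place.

Step -1: 14.0 ÷ 1.576 = 8.9
Step 0: 14px
Step 1: 14.0 × 1.576 = 22.1
Step 2: 14.0 × 1.576² = 34.8
Step 3: 14.0 × 1.576³ = 54.8

8.9px, 14.0px, 22.1px, 34.8px, 54.8px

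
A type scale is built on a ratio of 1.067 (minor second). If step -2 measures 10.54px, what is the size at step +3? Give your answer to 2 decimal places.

10.54 × 1.067⁵ = 10.54 × 1.38300 ≈ 14.577

14.58px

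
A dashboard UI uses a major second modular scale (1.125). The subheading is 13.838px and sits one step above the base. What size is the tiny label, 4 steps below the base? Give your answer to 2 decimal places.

7.68px

13.838 ÷ 1.125⁵ = 13.838 ÷ 1.80203 ≈ 7.679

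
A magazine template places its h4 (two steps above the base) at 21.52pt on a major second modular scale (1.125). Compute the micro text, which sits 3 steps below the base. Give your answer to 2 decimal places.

Moving from step +2 to step -3 is 5 steps down, so divide by r⁵.
21.52 ÷ 1.125⁵ = 21.52 ÷ 1.80203 ≈ 11.942

11.94pt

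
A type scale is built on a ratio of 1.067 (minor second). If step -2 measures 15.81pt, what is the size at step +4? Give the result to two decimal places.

23.33pt

The gap is 4 − (-2) = 6 steps, so the factor is 1.067^6.
15.81 × 1.067⁶ = 15.81 × 1.47566 ≈ 23.330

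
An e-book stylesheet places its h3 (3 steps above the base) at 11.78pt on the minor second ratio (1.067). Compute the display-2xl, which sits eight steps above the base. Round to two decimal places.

Moving from step +3 to step +8 is 5 steps up, so multiply by r⁵.
11.78 × 1.067⁵ = 11.78 × 1.38300 ≈ 16.292

16.29pt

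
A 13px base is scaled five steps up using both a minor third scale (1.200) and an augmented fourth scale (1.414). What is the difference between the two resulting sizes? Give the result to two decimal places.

Minor third: 13.0 × 1.200⁵ = 32.3482px
Augmented fourth: 13.0 × 1.414⁵ = 73.4836px
Difference: 73.4836 − 32.3482 = 41.1354px

41.14px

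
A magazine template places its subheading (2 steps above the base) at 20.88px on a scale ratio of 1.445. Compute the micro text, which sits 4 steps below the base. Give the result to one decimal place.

20.88 ÷ 1.445⁶ = 20.88 ÷ 9.10347 ≈ 2.294

2.3px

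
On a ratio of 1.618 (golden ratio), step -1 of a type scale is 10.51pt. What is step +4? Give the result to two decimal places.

Moving from step -1 to step +4 is 5 steps up, so multiply by r⁵.
10.51 × 1.618⁵ = 10.51 × 11.08901 ≈ 116.545

116.55pt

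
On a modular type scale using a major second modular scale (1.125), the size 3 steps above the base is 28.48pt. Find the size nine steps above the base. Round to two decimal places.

28.48 × 1.125⁶ = 28.48 × 2.02729 ≈ 57.737

57.74pt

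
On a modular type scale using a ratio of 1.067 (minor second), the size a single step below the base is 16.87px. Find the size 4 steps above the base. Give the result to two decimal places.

23.33px

Moving from step -1 to step +4 is 5 steps up, so multiply by r⁵.
16.87 × 1.067⁵ = 16.87 × 1.38300 ≈ 23.331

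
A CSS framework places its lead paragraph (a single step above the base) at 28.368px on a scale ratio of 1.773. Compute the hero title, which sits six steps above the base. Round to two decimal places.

Moving from step +1 to step +6 is 5 steps up, so multiply by r⁵.
28.368 × 1.773⁵ = 28.368 × 17.52039 ≈ 497.018

497.02px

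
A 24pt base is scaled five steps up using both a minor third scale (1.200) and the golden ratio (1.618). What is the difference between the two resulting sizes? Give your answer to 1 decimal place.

206.4pt

Minor third: 24.0 × 1.200⁵ = 59.720pt
Golden ratio: 24.0 × 1.618⁵ = 266.136pt
Difference: 266.136 − 59.720 = 206.416pt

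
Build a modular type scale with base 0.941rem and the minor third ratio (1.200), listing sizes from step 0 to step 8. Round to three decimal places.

0.941rem, 1.129rem, 1.355rem, 1.626rem, 1.951rem, 2.342rem, 2.810rem, 3.372rem, 4.046rem

Step 0: 0.941rem
Step 1: 0.941 × 1.200 = 1.129
Step 2: 0.941 × 1.200² = 1.355
Step 3: 0.941 × 1.200³ = 1.626
Step 4: 0.941 × 1.200⁴ = 1.951
Step 5: 0.941 × 1.200⁵ = 2.342
Step 6: 0.941 × 1.200⁶ = 2.810
Step 7: 0.941 × 1.200⁷ = 3.372
Step 8: 0.941 × 1.200⁸ = 4.046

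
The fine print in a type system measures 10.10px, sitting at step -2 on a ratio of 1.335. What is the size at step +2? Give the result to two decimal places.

Moving from step -2 to step +2 is 4 steps up, so multiply by r⁴.
10.10 × 1.335⁴ = 10.10 × 3.17633 ≈ 32.081

32.08px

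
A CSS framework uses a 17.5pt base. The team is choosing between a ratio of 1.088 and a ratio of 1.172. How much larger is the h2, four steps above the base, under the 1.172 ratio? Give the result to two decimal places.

At 1.088: 17.5 × 1.088⁴ = 24.5219pt
At 1.172: 17.5 × 1.172⁴ = 33.0178pt
Difference: 33.0178 − 24.5219 = 8.4959pt

8.50pt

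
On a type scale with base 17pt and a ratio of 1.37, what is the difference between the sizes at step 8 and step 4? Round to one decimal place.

151.1pt

Step 4: 17.0 × 1.37⁴ = 59.887pt
Step 8: 17.0 × 1.37⁸ = 210.966pt
Difference: 210.966 − 59.887 = 151.079pt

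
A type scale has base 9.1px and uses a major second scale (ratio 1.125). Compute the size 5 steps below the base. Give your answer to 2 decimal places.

5.05px

Every step multiplies by the scale ratio.
9.1 ÷ 1.125⁵ = 9.1 ÷ 1.80203 ≈ 5.05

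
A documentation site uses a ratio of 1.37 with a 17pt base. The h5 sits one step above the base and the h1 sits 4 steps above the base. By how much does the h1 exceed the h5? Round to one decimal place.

36.6pt

Step 1: 17.0 × 1.37 = 23.290pt
Step 4: 17.0 × 1.37⁴ = 59.887pt
Difference: 59.887 − 23.290 = 36.597pt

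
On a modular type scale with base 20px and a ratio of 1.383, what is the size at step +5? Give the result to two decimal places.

20.0 × 1.383⁵ = 20.0 × 5.05954 ≈ 101.19

101.19px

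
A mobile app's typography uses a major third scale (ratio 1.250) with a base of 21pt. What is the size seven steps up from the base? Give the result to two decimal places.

100.14pt

Each step on a modular scale multiplies by the ratio, so the size n steps from the base is base × ratioⁿ.
21.0 × 1.250⁷ = 21.0 × 4.76837 ≈ 100.14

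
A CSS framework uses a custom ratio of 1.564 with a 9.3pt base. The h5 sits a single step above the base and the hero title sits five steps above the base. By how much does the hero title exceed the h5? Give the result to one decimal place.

Step 1: 9.3 × 1.564 = 14.545pt
Step 5: 9.3 × 1.564⁵ = 87.030pt
Difference: 87.030 − 14.545 = 72.485pt

72.5pt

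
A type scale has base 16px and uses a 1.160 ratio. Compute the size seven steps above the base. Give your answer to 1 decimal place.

45.2px

A modular type scale is a geometric sequence: sizeₙ = base × rⁿ.
16.0 × 1.160⁷ = 16.0 × 2.82622 ≈ 45.22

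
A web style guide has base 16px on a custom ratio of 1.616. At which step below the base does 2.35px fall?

1.616ⁿ = 16 / 2.35 = 6.8085
n = ln(6.8085) / ln(1.616) = 1.9182 / 0.4800 ≈ 4.00

4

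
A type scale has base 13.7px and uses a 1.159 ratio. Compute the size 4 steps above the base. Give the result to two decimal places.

Each step on a modular scale multiplies by the ratio, so the size n steps from the base is base × ratioⁿ.
13.7 × 1.159⁴ = 13.7 × 1.80440 ≈ 24.72

24.72px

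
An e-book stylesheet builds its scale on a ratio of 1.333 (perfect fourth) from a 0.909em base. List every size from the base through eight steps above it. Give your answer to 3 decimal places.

Step 0: 0.909em
Step 1: 0.909 × 1.333 = 1.212
Step 2: 0.909 × 1.333² = 1.615
Step 3: 0.909 × 1.333³ = 2.153
Step 4: 0.909 × 1.333⁴ = 2.870
Step 5: 0.909 × 1.333⁵ = 3.826
Step 6: 0.909 × 1.333⁶ = 5.100
Step 7: 0.909 × 1.333⁷ = 6.798
Step 8: 0.909 × 1.333⁸ = 9.062

0.909em, 1.212em, 1.615em, 2.153em, 2.870em, 3.826em, 5.100em, 6.798em, 9.062em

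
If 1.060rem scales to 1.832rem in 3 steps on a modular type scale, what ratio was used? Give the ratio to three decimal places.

r³ = 1.832 / 1.060, so r = (1.832/1.060)^(1/3).
r = 1.7283^(1/3) ≈ 1.2001

1.200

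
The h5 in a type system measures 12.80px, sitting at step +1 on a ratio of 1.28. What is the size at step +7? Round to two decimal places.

Moving from step +1 to step +7 is 6 steps up, so multiply by r⁶.
12.80 × 1.28⁶ = 12.80 × 4.39805 ≈ 56.295

56.29px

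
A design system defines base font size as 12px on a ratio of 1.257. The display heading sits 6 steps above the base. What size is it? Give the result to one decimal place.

47.3px

12.0 × 1.257⁶ = 12.0 × 3.94468 ≈ 47.34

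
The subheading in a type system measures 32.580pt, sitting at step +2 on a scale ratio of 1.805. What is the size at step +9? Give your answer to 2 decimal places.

2033.72pt

Moving from step +2 to step +9 is 7 steps up, so multiply by r⁷.
32.580 × 1.805⁷ = 32.580 × 62.42240 ≈ 2033.722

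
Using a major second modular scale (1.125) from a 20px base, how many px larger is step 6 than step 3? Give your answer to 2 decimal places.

12.07px

Step 3: 20.0 × 1.125³ = 28.4766px
Step 6: 20.0 × 1.125⁶ = 40.5457px
Difference: 40.5457 − 28.4766 = 12.0691px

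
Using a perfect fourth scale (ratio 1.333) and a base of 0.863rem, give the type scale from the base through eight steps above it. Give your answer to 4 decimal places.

0.8630rem, 1.1504rem, 1.5335rem, 2.0441rem, 2.7248rem, 3.6321rem, 4.8416rem, 6.4539rem, 8.6030rem

Step 0: 0.863rem
Step 1: 0.863 × 1.333 = 1.1504
Step 2: 0.863 × 1.333² = 1.5335
Step 3: 0.863 × 1.333³ = 2.0441
Step 4: 0.863 × 1.333⁴ = 2.7248
Step 5: 0.863 × 1.333⁵ = 3.6321
Step 6: 0.863 × 1.333⁶ = 4.8416
Step 7: 0.863 × 1.333⁷ = 6.4539
Step 8: 0.863 × 1.333⁸ = 8.6030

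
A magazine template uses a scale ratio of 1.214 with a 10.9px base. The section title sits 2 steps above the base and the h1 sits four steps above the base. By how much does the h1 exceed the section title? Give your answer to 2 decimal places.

Step 2: 10.9 × 1.214² = 16.0644px
Step 4: 10.9 × 1.214⁴ = 23.6756px
Difference: 23.6756 − 16.0644 = 7.6112px

7.61px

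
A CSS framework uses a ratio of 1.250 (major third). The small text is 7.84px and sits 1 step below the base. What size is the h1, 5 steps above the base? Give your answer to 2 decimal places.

7.84 × 1.250⁶ = 7.84 × 3.81470 ≈ 29.907

29.91px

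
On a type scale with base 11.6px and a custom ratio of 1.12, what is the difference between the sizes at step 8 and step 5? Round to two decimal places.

Step 5: 11.6 × 1.12⁵ = 20.4432px
Step 8: 11.6 × 1.12⁸ = 28.7212px
Difference: 28.7212 − 20.4432 = 8.2780px

8.28px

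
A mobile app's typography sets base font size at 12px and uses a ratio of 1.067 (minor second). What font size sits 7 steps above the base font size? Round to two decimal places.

18.89px

A modular type scale is a geometric sequence: sizeₙ = base × rⁿ.
12.0 × 1.067⁷ = 12.0 × 1.57453 ≈ 18.89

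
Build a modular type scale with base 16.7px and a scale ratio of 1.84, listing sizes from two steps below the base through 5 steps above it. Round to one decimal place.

4.9px, 9.1px, 16.7px, 30.7px, 56.5px, 104.0px, 191.4px, 352.2px

Step -2: 16.7 ÷ 1.84² = 4.9
Step -1: 16.7 ÷ 1.84 = 9.1
Step 0: 16.7px
Step 1: 16.7 × 1.84 = 30.7
Step 2: 16.7 × 1.84² = 56.5
Step 3: 16.7 × 1.84³ = 104.0
Step 4: 16.7 × 1.84⁴ = 191.4
Step 5: 16.7 × 1.84⁵ = 352.2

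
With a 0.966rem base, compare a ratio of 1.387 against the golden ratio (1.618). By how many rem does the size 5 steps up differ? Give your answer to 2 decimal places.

5.75rem

At 1.387: 0.966 × 1.387⁵ = 4.9586rem
Golden ratio: 0.966 × 1.618⁵ = 10.7120rem
Difference: 10.7120 − 4.9586 = 5.7534rem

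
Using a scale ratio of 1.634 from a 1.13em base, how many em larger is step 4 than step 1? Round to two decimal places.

6.21em

Step 1: 1.13 × 1.634 = 1.8464em
Step 4: 1.13 × 1.634⁴ = 8.0554em
Difference: 8.0554 − 1.8464 = 6.2090em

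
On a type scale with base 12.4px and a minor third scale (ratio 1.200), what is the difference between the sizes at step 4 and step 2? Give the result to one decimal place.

Step 2: 12.4 × 1.200² = 17.856px
Step 4: 12.4 × 1.200⁴ = 25.713px
Difference: 25.713 − 17.856 = 7.857px

7.9px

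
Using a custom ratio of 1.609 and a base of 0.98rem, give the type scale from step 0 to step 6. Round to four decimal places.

0.9800rem, 1.5768rem, 2.5371rem, 4.0822rem, 6.5683rem, 10.5683rem, 17.0044rem

Step 0: 0.98rem
Step 1: 0.98 × 1.609 = 1.5768
Step 2: 0.98 × 1.609² = 2.5371
Step 3: 0.98 × 1.609³ = 4.0822
Step 4: 0.98 × 1.609⁴ = 6.5683
Step 5: 0.98 × 1.609⁵ = 10.5683
Step 6: 0.98 × 1.609⁶ = 17.0044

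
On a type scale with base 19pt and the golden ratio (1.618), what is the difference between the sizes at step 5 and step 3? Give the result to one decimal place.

Step 3: 19.0 × 1.618³ = 80.480pt
Step 5: 19.0 × 1.618⁵ = 210.691pt
Difference: 210.691 − 80.480 = 130.211pt

130.2pt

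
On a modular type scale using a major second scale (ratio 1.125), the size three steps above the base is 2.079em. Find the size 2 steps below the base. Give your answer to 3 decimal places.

2.079 ÷ 1.125⁵ = 2.079 ÷ 1.80203 ≈ 1.154

1.154em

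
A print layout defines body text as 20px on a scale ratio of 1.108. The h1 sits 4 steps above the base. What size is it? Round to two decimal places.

Every step multiplies by the scale ratio.
20.0 × 1.108⁴ = 20.0 × 1.50716 ≈ 30.14

30.14px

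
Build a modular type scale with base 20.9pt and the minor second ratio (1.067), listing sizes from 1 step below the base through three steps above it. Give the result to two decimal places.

Step -1: 20.9 ÷ 1.067 = 19.59
Step 0: 20.9pt
Step 1: 20.9 × 1.067 = 22.30
Step 2: 20.9 × 1.067² = 23.79
Step 3: 20.9 × 1.067³ = 25.39

19.59pt, 20.90pt, 22.30pt, 23.79pt, 25.39pt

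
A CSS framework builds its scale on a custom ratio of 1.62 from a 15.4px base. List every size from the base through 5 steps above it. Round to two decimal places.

15.40px, 24.95px, 40.42px, 65.47px, 106.07px, 171.83px

Step 0: 15.4px
Step 1: 15.4 × 1.62 = 24.95
Step 2: 15.4 × 1.62² = 40.42
Step 3: 15.4 × 1.62³ = 65.47
Step 4: 15.4 × 1.62⁴ = 106.07
Step 5: 15.4 × 1.62⁵ = 171.83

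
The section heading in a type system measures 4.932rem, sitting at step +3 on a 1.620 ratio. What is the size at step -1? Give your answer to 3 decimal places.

4.932 ÷ 1.620⁴ = 4.932 ÷ 6.88748 ≈ 0.716

0.716rem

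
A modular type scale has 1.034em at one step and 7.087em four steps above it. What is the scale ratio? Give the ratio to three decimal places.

The ratio satisfies 1.034 × r⁴ = 7.087, so r = (7.087 / 1.034)^(1/4).
r = 6.8540^(1/4) ≈ 1.6180

1.618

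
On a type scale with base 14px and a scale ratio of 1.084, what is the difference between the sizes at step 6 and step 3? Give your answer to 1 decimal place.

4.9px

Step 3: 14.0 × 1.084³ = 17.833px
Step 6: 14.0 × 1.084⁶ = 22.715px
Difference: 22.715 − 17.833 = 4.882px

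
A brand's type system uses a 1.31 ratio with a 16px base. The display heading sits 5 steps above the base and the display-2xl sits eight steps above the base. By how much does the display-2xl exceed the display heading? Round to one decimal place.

77.0px

Step 5: 16.0 × 1.31⁵ = 61.727px
Step 8: 16.0 × 1.31⁸ = 138.768px
Difference: 138.768 − 61.727 = 77.041px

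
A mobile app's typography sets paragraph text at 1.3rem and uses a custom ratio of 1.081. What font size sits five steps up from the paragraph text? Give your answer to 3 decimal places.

1.919rem

1.3 × 1.081⁵ = 1.3 × 1.47614 ≈ 1.919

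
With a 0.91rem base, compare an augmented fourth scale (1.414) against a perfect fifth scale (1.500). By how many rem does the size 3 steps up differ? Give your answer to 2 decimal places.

0.50rem

Augmented fourth: 0.91 × 1.414³ = 2.5727rem
Perfect fifth: 0.91 × 1.500³ = 3.0713rem
Difference: 3.0713 − 2.5727 = 0.4986rem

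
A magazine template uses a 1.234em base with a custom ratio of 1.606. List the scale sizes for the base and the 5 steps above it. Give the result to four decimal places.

Step 0: 1.234em
Step 1: 1.234 × 1.606 = 1.9818
Step 2: 1.234 × 1.606² = 3.1828
Step 3: 1.234 × 1.606³ = 5.1115
Step 4: 1.234 × 1.606⁴ = 8.2091
Step 5: 1.234 × 1.606⁵ = 13.1839

1.2340em, 1.9818em, 3.1828em, 5.1115em, 8.2091em, 13.1839em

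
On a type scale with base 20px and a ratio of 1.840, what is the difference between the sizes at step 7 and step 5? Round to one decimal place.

Step 5: 20.0 × 1.840⁵ = 421.812px
Step 7: 20.0 × 1.840⁷ = 1428.087px
Difference: 1428.087 − 421.812 = 1006.275px

1006.3px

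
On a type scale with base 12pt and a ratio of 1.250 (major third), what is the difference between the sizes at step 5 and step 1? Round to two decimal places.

21.62pt

Step 1: 12.0 × 1.250 = 15.0000pt
Step 5: 12.0 × 1.250⁵ = 36.6211pt
Difference: 36.6211 − 15.0000 = 21.6211pt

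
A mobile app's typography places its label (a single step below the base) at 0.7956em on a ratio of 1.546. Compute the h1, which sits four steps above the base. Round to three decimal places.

7.027em

0.7956 × 1.546⁵ = 0.7956 × 8.83176 ≈ 7.027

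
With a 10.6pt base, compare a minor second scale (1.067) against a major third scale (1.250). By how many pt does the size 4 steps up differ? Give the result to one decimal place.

12.1pt

Minor second: 10.6 × 1.067⁴ = 13.739pt
Major third: 10.6 × 1.250⁴ = 25.879pt
Difference: 25.879 − 13.739 = 12.140pt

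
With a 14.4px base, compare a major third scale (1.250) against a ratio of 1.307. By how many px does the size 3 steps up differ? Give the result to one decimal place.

4.0px

Major third: 14.4 × 1.250³ = 28.125px
At 1.307: 14.4 × 1.307³ = 32.151px
Difference: 32.151 − 28.125 = 4.026px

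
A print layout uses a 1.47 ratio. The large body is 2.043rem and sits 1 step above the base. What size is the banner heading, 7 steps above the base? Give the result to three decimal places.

2.043 × 1.47⁶ = 2.043 × 10.09030 ≈ 20.614

20.614rem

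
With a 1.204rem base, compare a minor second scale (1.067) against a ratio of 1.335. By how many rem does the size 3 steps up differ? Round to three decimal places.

Minor second: 1.204 × 1.067³ = 1.46258rem
At 1.335: 1.204 × 1.335³ = 2.86464rem
Difference: 2.86464 − 1.46258 = 1.40206rem

1.402rem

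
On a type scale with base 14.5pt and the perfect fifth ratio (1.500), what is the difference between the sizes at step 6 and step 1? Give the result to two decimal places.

143.41pt

Step 1: 14.5 × 1.500 = 21.7500pt
Step 6: 14.5 × 1.500⁶ = 165.1641pt
Difference: 165.1641 − 21.7500 = 143.4141pt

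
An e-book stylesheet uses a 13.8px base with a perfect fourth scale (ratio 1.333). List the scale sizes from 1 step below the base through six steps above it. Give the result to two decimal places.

10.35px, 13.80px, 18.40px, 24.52px, 32.69px, 43.57px, 58.08px, 77.42px

Step -1: 13.8 ÷ 1.333 = 10.35
Step 0: 13.8px
Step 1: 13.8 × 1.333 = 18.40
Step 2: 13.8 × 1.333² = 24.52
Step 3: 13.8 × 1.333³ = 32.69
Step 4: 13.8 × 1.333⁴ = 43.57
Step 5: 13.8 × 1.333⁵ = 58.08
Step 6: 13.8 × 1.333⁶ = 77.42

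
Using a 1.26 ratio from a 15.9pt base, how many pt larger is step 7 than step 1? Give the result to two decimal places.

Step 1: 15.9 × 1.26 = 20.0340pt
Step 7: 15.9 × 1.26⁷ = 80.1661pt
Difference: 80.1661 − 20.0340 = 60.1321pt

60.13pt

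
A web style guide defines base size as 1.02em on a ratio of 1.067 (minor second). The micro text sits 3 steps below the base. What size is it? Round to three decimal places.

Every step multiplies by the scale ratio.
1.02 ÷ 1.067³ = 1.02 ÷ 1.21477 ≈ 0.840

0.840em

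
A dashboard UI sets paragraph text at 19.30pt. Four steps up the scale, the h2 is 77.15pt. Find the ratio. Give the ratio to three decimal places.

1.414

The ratio satisfies 19.30 × r⁴ = 77.15, so r = (77.15 / 19.30)^(1/4).
r = 3.9974^(1/4) ≈ 1.4140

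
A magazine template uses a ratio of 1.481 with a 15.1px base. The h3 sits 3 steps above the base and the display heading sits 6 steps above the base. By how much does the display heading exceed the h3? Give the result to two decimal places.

110.28px

Step 3: 15.1 × 1.481³ = 49.0504px
Step 6: 15.1 × 1.481⁶ = 159.3336px
Difference: 159.3336 − 49.0504 = 110.2832px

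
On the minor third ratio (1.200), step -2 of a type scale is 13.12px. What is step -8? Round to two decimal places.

4.39px

13.12 ÷ 1.200⁶ = 13.12 ÷ 2.98598 ≈ 4.394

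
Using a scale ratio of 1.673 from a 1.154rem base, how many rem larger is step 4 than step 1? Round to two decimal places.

Step 1: 1.154 × 1.673 = 1.9306rem
Step 4: 1.154 × 1.673⁴ = 9.0404rem
Difference: 9.0404 − 1.9306 = 7.1098rem

7.11rem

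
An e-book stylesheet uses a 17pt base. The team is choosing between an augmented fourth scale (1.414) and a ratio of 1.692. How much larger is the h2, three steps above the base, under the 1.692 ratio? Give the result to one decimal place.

Augmented fourth: 17.0 × 1.414³ = 48.061pt
At 1.692: 17.0 × 1.692³ = 82.347pt
Difference: 82.347 − 48.061 = 34.286pt

34.3pt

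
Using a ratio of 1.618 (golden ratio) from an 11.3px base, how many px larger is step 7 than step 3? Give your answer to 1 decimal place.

280.2px

Step 3: 11.3 × 1.618³ = 47.865px
Step 7: 11.3 × 1.618⁷ = 328.041px
Difference: 328.041 − 47.865 = 280.176px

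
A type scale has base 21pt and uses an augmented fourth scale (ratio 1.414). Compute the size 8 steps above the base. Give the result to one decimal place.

21.0 × 1.414⁸ = 21.0 × 15.98068 ≈ 335.59

335.6pt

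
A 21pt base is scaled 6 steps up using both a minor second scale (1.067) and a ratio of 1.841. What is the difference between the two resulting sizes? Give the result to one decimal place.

786.6pt

Minor second: 21.0 × 1.067⁶ = 30.989pt
At 1.841: 21.0 × 1.841⁶ = 817.602pt
Difference: 817.602 − 30.989 = 786.613pt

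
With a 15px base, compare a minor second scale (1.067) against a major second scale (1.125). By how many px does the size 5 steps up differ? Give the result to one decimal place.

Minor second: 15.0 × 1.067⁵ = 20.745px
Major second: 15.0 × 1.125⁵ = 27.030px
Difference: 27.030 − 20.745 = 6.285px

6.3px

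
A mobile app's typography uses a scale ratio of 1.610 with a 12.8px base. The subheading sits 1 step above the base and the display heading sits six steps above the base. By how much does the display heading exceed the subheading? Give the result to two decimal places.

Step 1: 12.8 × 1.610 = 20.6080px
Step 6: 12.8 × 1.610⁶ = 222.9283px
Difference: 222.9283 − 20.6080 = 202.3203px

202.32px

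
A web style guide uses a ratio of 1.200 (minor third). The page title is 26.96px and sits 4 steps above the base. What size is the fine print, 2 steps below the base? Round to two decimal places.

9.03px

The gap is -2 − (4) = -6 steps, so the factor is 1.200^-6.
26.96 ÷ 1.200⁶ = 26.96 ÷ 2.98598 ≈ 9.029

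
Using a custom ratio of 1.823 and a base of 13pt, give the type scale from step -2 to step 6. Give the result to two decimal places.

Step -2: 13.0 ÷ 1.823² = 3.91
Step -1: 13.0 ÷ 1.823 = 7.13
Step 0: 13pt
Step 1: 13.0 × 1.823 = 23.70
Step 2: 13.0 × 1.823² = 43.20
Step 3: 13.0 × 1.823³ = 78.76
Step 4: 13.0 × 1.823⁴ = 143.58
Step 5: 13.0 × 1.823⁵ = 261.74
Step 6: 13.0 × 1.823⁶ = 477.16

3.91pt, 7.13pt, 13.00pt, 23.70pt, 43.20pt, 78.76pt, 143.58pt, 261.74pt, 477.16pt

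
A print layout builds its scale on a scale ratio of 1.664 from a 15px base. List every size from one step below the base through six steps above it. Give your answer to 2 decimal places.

Step -1: 15.0 ÷ 1.664 = 9.01
Step 0: 15px
Step 1: 15.0 × 1.664 = 24.96
Step 2: 15.0 × 1.664² = 41.53
Step 3: 15.0 × 1.664³ = 69.11
Step 4: 15.0 × 1.664⁴ = 115.00
Step 5: 15.0 × 1.664⁵ = 191.36
Step 6: 15.0 × 1.664⁶ = 318.43

9.01px, 15.00px, 24.96px, 41.53px, 69.11px, 115.00px, 191.36px, 318.43px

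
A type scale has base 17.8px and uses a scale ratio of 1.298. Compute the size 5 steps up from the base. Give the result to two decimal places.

Each step on a modular scale multiplies by the ratio, so the size n steps from the base is base × ratioⁿ.
17.8 × 1.298⁵ = 17.8 × 3.68446 ≈ 65.58

65.58px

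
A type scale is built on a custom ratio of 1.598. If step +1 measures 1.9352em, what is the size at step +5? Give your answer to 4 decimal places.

The gap is 5 − (1) = 4 steps, so the factor is 1.598^4.
1.9352 × 1.598⁴ = 1.9352 × 6.52089 ≈ 12.6192

12.6192em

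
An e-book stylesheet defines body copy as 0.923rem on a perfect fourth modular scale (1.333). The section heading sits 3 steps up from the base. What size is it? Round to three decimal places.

A modular type scale is a geometric sequence: sizeₙ = base × rⁿ.
0.923 × 1.333³ = 0.923 × 2.36859 ≈ 2.186

2.186rem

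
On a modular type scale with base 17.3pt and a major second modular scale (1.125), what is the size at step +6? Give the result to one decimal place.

35.1pt

A modular type scale is a geometric sequence: sizeₙ = base × rⁿ.
17.3 × 1.125⁶ = 17.3 × 2.02729 ≈ 35.07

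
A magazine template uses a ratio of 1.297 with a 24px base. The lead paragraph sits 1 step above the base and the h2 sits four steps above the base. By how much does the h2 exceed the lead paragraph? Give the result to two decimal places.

Step 1: 24.0 × 1.297 = 31.1280px
Step 4: 24.0 × 1.297⁴ = 67.9159px
Difference: 67.9159 − 31.1280 = 36.7879px

36.79px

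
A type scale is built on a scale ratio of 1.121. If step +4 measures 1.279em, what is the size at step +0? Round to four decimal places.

0.8099em

The gap is 0 − (4) = -4 steps, so the factor is 1.121^-4.
1.279 ÷ 1.121⁴ = 1.279 ÷ 1.57915 ≈ 0.8099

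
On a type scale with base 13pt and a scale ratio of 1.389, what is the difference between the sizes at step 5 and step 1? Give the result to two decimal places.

49.16pt

Step 1: 13.0 × 1.389 = 18.0570pt
Step 5: 13.0 × 1.389⁵ = 67.2132pt
Difference: 67.2132 − 18.0570 = 49.1562pt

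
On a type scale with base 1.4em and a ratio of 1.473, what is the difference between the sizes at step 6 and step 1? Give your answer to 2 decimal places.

12.24em

Step 1: 1.4 × 1.473 = 2.0622em
Step 6: 1.4 × 1.473⁶ = 14.3003em
Difference: 14.3003 − 2.0622 = 12.2381em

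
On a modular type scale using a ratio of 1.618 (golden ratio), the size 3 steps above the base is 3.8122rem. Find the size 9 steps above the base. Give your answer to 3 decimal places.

68.399rem

The gap is 9 − (3) = 6 steps, so the factor is 1.618^6.
3.8122 × 1.618⁶ = 3.8122 × 17.94201 ≈ 68.399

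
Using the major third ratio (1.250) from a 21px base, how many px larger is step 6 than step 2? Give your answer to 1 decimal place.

47.3px

Step 2: 21.0 × 1.250² = 32.812px
Step 6: 21.0 × 1.250⁶ = 80.109px
Difference: 80.109 − 32.812 = 47.297px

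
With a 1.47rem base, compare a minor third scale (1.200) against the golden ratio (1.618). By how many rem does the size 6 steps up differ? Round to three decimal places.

Minor third: 1.47 × 1.200⁶ = 4.38940rem
Golden ratio: 1.47 × 1.618⁶ = 26.37476rem
Difference: 26.37476 − 4.38940 = 21.98536rem

21.985rem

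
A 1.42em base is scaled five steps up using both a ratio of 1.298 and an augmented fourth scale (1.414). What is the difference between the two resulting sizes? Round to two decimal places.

2.79em

At 1.298: 1.42 × 1.298⁵ = 5.2319em
Augmented fourth: 1.42 × 1.414⁵ = 8.0267em
Difference: 8.0267 − 5.2319 = 2.7948em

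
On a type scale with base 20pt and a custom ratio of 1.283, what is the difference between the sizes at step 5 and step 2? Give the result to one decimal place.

36.6pt

Step 2: 20.0 × 1.283² = 32.922pt
Step 5: 20.0 × 1.283⁵ = 69.529pt
Difference: 69.529 − 32.922 = 36.607pt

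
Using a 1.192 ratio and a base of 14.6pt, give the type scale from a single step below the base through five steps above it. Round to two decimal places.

Step -1: 14.6 ÷ 1.192 = 12.25
Step 0: 14.6pt
Step 1: 14.6 × 1.192 = 17.40
Step 2: 14.6 × 1.192² = 20.74
Step 3: 14.6 × 1.192³ = 24.73
Step 4: 14.6 × 1.192⁴ = 29.48
Step 5: 14.6 × 1.192⁵ = 35.13

12.25pt, 14.60pt, 17.40pt, 20.74pt, 24.73pt, 29.48pt, 35.13pt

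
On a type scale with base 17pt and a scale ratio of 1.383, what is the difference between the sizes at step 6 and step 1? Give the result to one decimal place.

95.4pt

Step 1: 17.0 × 1.383 = 23.511pt
Step 6: 17.0 × 1.383⁶ = 118.955pt
Difference: 118.955 − 23.511 = 95.444pt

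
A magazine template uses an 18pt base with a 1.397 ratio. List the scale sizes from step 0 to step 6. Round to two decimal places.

18.00pt, 25.15pt, 35.13pt, 49.08pt, 68.56pt, 95.78pt, 133.80pt

Step 0: 18pt
Step 1: 18.0 × 1.397 = 25.15
Step 2: 18.0 × 1.397² = 35.13
Step 3: 18.0 × 1.397³ = 49.08
Step 4: 18.0 × 1.397⁴ = 68.56
Step 5: 18.0 × 1.397⁵ = 95.78
Step 6: 18.0 × 1.397⁶ = 133.80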